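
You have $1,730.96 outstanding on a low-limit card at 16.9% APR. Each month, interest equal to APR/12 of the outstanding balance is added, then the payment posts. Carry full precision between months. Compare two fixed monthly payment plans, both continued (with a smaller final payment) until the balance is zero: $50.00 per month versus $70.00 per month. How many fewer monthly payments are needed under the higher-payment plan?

17 fewer payments

Monthly rate r = 16.9%/12 = 1.40833% = 0.0140833.
At $50.00/mo: n = ⌈−ln(1 − rB₀/P)/ln(1+r)⌉ = 48 payments (last $40.31); total interest = total paid − $1,730.96 = $659.35.
At $70.00/mo: 31 payments (last $42.89); total interest $411.93.
Payments saved = 48 − 31 = 17.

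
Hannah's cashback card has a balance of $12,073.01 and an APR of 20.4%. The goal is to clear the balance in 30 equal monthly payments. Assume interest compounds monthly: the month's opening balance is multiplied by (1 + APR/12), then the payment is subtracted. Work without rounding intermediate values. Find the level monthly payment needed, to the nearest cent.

$517.08

Monthly rate r = 20.4%/12 = 1.7% = 0.017.
Level-payment amortization: P = B₀·r / (1 − (1+r)^(−n)) = 12073.01·0.017 / (1 − 1.017^(−30)).
Denominator 1 − (1+r)^(−30) = 0.396924879.
P = 205.241 / 0.396924879 ≈ 517.08.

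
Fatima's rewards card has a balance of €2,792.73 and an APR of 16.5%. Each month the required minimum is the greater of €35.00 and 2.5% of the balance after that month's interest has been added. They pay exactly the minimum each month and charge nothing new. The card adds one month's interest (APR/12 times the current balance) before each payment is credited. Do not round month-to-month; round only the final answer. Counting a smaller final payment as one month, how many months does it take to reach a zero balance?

Monthly rate r = 16.5%/12 = 1.375% = 0.01375.
While 2.5% of the post-interest balance exceeds €35.00, each month B ← (B·(1+r))·(1 − 0.025), i.e. B shrinks by the factor (1+r)·0.975 = 0.98841.
This holds for months 1–61. Entering month 62 the balance is €1,371.18; 2.5% of the post-interest balance is now below €35.00, so the flat €35.00 minimum applies from here.
From month 62 a fixed €35.00 at rate r clears €1,371.18 in 57 more payments. Total: 61 + 57 = 118 months.

118 months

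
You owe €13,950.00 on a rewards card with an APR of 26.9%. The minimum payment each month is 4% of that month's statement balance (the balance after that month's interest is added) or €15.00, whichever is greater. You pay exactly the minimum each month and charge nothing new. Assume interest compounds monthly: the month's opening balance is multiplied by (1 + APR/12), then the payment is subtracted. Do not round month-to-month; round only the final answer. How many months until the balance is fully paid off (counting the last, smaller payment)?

231 months

Monthly rate r = 26.9%/12 = 2.24167% = 0.0224167.
While 4% of the post-interest balance exceeds €15.00, each month B ← (B·(1+r))·(1 − 0.04), i.e. B shrinks by the factor (1+r)·0.96 = 0.98152.
This holds for months 1–196. Entering month 197 the balance is €360.42; 4% of the post-interest balance is now below €15.00, so the flat €15.00 minimum applies from here.
From month 197 a fixed €15.00 at rate r clears €360.42 in 35 more payments. Total: 196 + 35 = 231 months.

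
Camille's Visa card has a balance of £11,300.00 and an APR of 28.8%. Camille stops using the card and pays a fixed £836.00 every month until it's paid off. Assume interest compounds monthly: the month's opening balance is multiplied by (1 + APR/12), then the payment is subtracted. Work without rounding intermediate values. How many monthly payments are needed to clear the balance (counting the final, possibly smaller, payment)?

Monthly rate r = 28.8%/12 = 2.4% = 0.024.
Recurrence: B ← B·(1+r) − £836.00.
Month 1: interest £271.20; balance after payment £10,735.20.
Month 2: interest £257.64; balance after payment £10,156.84.
Closed form: n = −ln(1 − rB₀/P)/ln(1+r) = −ln(0.6756)/ln(1.024) ≈ 16.535, so the balance reaches zero during payment 17.

17 months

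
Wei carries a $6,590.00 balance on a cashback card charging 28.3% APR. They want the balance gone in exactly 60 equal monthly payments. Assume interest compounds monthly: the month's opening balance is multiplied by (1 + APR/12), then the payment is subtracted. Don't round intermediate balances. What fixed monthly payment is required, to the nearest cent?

Monthly rate r = 28.3%/12 = 2.35833% = 0.0235833.
Level-payment amortization: P = B₀·r / (1 − (1+r)^(−n)) = 6590.00·0.0235833 / (1 − 1.02358^(−60)).
Denominator 1 − (1+r)^(−60) = 0.753050784.
P = 155.414 / 0.753050784 ≈ 206.38.

$206.38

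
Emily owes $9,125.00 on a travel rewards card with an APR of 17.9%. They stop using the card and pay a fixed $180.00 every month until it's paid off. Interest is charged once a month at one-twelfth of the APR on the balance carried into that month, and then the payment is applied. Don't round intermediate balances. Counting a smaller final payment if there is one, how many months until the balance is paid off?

Monthly rate r = 17.9%/12 = 1.49167% = 0.0149167.
Recurrence: B ← B·(1+r) − $180.00.
Month 1: interest $136.11; balance after payment $9,081.11.
Month 2: interest $135.46; balance after payment $9,036.57.
Closed form: n = −ln(1 − rB₀/P)/ln(1+r) = −ln(0.24381)/ln(1.01492) ≈ 95.321, so the balance reaches zero during payment 96.

96 months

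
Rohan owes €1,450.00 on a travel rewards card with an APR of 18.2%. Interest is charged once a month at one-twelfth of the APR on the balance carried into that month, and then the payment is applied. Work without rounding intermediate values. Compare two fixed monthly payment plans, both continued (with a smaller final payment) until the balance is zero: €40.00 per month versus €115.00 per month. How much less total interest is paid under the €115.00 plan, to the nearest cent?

Monthly rate r = 18.2%/12 = 1.51667% = 0.0151667.
At €40.00/mo: n = ⌈−ln(1 − rB₀/P)/ln(1+r)⌉ = 54 payments (last €0.66); total interest = total paid − €1,450.00 = €670.66.
At €115.00/mo: 15 payments (last €11.57); total interest €171.57.
Interest saved = €670.66 − €171.57 = €499.09.

€499.09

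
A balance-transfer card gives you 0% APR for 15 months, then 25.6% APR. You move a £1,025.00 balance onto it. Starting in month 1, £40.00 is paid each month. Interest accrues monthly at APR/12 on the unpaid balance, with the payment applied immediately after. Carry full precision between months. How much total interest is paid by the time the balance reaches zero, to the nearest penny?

£62.14

Promo months 1–15 at r₀ = 0%/12 = 0; months 16+ at r₁ = 25.6%/12 = 0.0213333.
After month 15 (no interest yet): B = £1,025.00 − 15·£40.00 = £425.00.
Then at r₁ with £40.00/mo: n₂ = −ln(1 − r₁·B/P)/ln(1+r₁) ≈ 12.18 → 13 more payments.
Total paid = 27·£40.00 + £7.14 = £1,087.14; interest = £1,087.14 − £1,025.00 = £62.14.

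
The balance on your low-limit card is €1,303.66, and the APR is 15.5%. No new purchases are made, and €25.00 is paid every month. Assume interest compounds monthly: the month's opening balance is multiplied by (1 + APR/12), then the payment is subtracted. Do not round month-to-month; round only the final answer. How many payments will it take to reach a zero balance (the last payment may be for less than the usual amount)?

88 months

Monthly rate r = 15.5%/12 = 1.29167% = 0.0129167.
Recurrence: B ← B·(1+r) − €25.00.
Month 1: interest €16.84; balance after payment €1,295.50.
Month 2: interest €16.73; balance after payment €1,287.23.
Closed form: n = −ln(1 − rB₀/P)/ln(1+r) = −ln(0.32644)/ln(1.01292) ≈ 87.230, so the balance reaches zero during payment 88.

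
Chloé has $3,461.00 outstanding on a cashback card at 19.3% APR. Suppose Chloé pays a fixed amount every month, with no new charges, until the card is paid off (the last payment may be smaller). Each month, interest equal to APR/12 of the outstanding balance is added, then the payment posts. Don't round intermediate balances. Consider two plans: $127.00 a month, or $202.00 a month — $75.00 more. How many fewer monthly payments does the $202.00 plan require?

Monthly rate r = 19.3%/12 = 1.60833% = 0.0160833.
At $127.00/mo: n = ⌈−ln(1 − rB₀/P)/ln(1+r)⌉ = 37 payments (last $19.22); total interest = total paid − $3,461.00 = $1,130.22.
At $202.00/mo: 21 payments (last $41.51); total interest $620.51.
Payments saved = 37 − 21 = 16.

16 fewer payments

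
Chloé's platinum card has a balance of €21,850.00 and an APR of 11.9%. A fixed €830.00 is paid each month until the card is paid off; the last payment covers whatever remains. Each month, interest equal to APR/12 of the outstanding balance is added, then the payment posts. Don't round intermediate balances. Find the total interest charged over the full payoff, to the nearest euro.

€3,598

Monthly rate r = 11.9%/12 = 0.991667% = 0.00991667.
Payoff takes n = ⌈−ln(1 − rB₀/P)/ln(1+r)⌉ = ⌈30.659⌉ = 31 payments; the last is €547.89.
Total paid = 30·€830.00 + €547.89 = €25,447.89.
Total interest = total paid − principal = €25,447.89 − €21,850.00 = €3,597.89.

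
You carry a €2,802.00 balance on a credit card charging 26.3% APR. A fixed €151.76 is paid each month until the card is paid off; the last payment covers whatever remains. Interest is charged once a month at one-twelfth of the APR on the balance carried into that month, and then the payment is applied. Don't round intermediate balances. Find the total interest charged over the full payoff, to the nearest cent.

Monthly rate r = 26.3%/12 = 2.19167% = 0.0219167.
Payoff takes n = ⌈−ln(1 − rB₀/P)/ln(1+r)⌉ = ⌈23.921⌉ = 24 payments; the last is €139.95.
Total paid = 23·€151.76 + €139.95 = €3,630.43.
Total interest = total paid − principal = €3,630.43 − €2,802.00 = €828.43.

€828.43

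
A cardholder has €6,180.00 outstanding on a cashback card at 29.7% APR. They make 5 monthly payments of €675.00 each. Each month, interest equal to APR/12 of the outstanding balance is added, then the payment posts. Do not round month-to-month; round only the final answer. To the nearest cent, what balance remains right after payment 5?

Monthly rate r = 29.7%/12 = 2.475% = 0.02475.
Each month: B ← B·(1+r) − €675.00.
Month 1: interest €152.95; balance after payment €5,657.95.
Month 2: interest €140.03; balance after payment €5,122.99.
Month 3: interest €126.79; balance after payment €4,574.78.
Month 4: interest €113.23; balance after payment €4,013.01.
Month 5: interest €99.32; balance after payment €3,437.33.

€3,437.33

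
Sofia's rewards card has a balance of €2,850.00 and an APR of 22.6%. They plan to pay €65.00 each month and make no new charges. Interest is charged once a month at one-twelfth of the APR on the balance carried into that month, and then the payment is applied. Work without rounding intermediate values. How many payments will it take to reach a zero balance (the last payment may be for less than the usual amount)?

Monthly rate r = 22.6%/12 = 1.88333% = 0.0188333.
Recurrence: B ← B·(1+r) − €65.00.
Month 1: interest €53.68; balance after payment €2,838.68.
Month 2: interest €53.46; balance after payment €2,827.14.
Closed form: n = −ln(1 − rB₀/P)/ln(1+r) = −ln(0.17423)/ln(1.01883) ≈ 93.652, so the balance reaches zero during payment 94.

94 months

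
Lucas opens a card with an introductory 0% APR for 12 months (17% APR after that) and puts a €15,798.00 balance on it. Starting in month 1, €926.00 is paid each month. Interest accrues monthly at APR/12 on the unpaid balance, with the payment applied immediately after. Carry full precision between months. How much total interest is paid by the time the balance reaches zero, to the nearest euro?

Promo months 1–12 at r₀ = 0%/12 = 0; months 13+ at r₁ = 17%/12 = 0.0141667.
After month 12 (no interest yet): B = €15,798.00 − 12·€926.00 = €4,686.00.
Then at r₁ with €926.00/mo: n₂ = −ln(1 − r₁·B/P)/ln(1+r₁) ≈ 5.29 → 6 more payments.
Total paid = 17·€926.00 + €268.15 = €16,010.15; interest = €16,010.15 − €15,798.00 = €212.15.

€212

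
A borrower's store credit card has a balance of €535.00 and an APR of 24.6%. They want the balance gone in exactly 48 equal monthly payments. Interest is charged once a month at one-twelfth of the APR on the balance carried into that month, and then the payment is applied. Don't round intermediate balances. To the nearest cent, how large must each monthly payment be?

€17.62

Monthly rate r = 24.6%/12 = 2.05% = 0.0205.
Level-payment amortization: P = B₀·r / (1 − (1+r)^(−n)) = 535.00·0.0205 / (1 − 1.0205^(−48)).
Denominator 1 − (1+r)^(−48) = 0.622449052.
P = 10.9675 / 0.622449052 ≈ 17.62.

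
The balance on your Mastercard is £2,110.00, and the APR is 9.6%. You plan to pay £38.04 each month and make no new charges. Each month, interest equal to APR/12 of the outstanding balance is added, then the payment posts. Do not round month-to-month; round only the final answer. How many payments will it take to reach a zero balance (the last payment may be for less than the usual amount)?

74 months

Monthly rate r = 9.6%/12 = 0.8% = 0.008.
Recurrence: B ← B·(1+r) − £38.04.
Month 1: interest £16.88; balance after payment £2,088.84.
Month 2: interest £16.71; balance after payment £2,067.51.
Closed form: n = −ln(1 − rB₀/P)/ln(1+r) = −ln(0.55626)/ln(1.008) ≈ 73.609, so the balance reaches zero during payment 74.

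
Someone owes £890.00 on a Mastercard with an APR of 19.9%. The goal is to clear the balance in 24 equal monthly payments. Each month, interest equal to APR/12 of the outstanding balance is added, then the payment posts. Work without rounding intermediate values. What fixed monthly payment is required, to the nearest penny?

Monthly rate r = 19.9%/12 = 1.65833% = 0.0165833.
Level-payment amortization: P = B₀·r / (1 − (1+r)^(−n)) = 890.00·0.0165833 / (1 − 1.01658^(−24)).
Denominator 1 − (1+r)^(−24) = 0.326142054.
P = 14.7592 / 0.326142054 ≈ 45.25.

£45.25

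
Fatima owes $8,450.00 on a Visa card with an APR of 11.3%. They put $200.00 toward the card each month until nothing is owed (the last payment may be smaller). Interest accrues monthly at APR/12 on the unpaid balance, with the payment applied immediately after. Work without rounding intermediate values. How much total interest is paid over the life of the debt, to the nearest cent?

Monthly rate r = 11.3%/12 = 0.941667% = 0.00941667.
Payoff takes n = ⌈−ln(1 − rB₀/P)/ln(1+r)⌉ = ⌈54.121⌉ = 55 payments; the last is $24.32.
Total paid = 54·$200.00 + $24.32 = $10,824.32.
Total interest = total paid − principal = $10,824.32 − $8,450.00 = $2,374.32.

$2,374.32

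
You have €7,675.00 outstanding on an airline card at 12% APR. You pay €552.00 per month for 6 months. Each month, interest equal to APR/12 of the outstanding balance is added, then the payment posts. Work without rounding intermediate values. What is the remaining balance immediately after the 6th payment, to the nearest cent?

Monthly rate r = 12%/12 = 1% = 0.01.
Each month: B ← B·(1+r) − €552.00.
Month 1: interest €76.75; balance after payment €7,199.75.
Month 2: interest €72.00; balance after payment €6,719.75.
Month 3: interest €67.20; balance after payment €6,234.94.
Month 4: interest €62.35; balance after payment €5,745.29.
Month 5: interest €57.45; balance after payment €5,250.75.
Month 6: interest €52.51; balance after payment €4,751.25.

€4,751.25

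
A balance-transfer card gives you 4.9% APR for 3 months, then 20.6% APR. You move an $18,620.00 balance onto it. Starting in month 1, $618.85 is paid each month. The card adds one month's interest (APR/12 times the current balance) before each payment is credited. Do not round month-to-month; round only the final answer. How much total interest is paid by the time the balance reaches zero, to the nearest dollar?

Promo months 1–3 at r₀ = 4.9%/12 = 0.00408333; months 4+ at r₁ = 20.6%/12 = 0.0171667.
After month 3: iterate B ← B·(1+r₀) − $618.85 for 3 months → $16,984.89.
Then at r₁ with $618.85/mo: n₂ = −ln(1 − r₁·B/P)/ln(1+r₁) ≈ 37.43 → 38 more payments.
Total paid = 40·$618.85 + $266.06 = $25,020.06; interest = $25,020.06 − $18,620.00 = $6,400.06.

$6,400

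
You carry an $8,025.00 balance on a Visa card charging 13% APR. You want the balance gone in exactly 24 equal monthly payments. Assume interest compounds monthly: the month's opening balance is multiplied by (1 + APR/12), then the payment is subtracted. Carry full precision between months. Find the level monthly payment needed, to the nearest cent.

Monthly rate r = 13%/12 = 1.08333% = 0.0108333.
Level-payment amortization: P = B₀·r / (1 − (1+r)^(−n)) = 8025.00·0.0108333 / (1 − 1.01083^(−24)).
Denominator 1 − (1+r)^(−24) = 0.227869542.
P = 86.9375 / 0.227869542 ≈ 381.52.

$381.52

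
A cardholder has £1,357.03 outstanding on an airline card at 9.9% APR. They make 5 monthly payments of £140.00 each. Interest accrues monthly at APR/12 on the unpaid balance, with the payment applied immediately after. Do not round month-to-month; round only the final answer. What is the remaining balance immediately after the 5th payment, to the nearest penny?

Monthly rate r = 9.9%/12 = 0.825% = 0.00825.
Each month: B ← B·(1+r) − £140.00.
Month 1: interest £11.20; balance after payment £1,228.23.
Month 2: interest £10.13; balance after payment £1,098.36.
Month 3: interest £9.06; balance after payment £967.42.
Month 4: interest £7.98; balance after payment £835.40.
Month 5: interest £6.89; balance after payment £702.29.

£702.29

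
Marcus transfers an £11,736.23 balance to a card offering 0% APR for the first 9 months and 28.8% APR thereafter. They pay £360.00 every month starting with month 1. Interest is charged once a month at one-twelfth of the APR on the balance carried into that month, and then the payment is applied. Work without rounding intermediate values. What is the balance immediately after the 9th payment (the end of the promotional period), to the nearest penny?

Promo months 1–9 at r₀ = 0%/12 = 0; months 10+ at r₁ = 28.8%/12 = 0.024.
After month 9 (no interest yet): B = £11,736.23 − 9·£360.00 = £8,496.23.

£8,496.23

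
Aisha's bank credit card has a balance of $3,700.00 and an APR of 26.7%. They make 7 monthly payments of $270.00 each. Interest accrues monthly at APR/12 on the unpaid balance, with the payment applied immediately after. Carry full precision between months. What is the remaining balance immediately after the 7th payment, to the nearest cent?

Monthly rate r = 26.7%/12 = 2.225% = 0.02225.
Each month: B ← B·(1+r) − $270.00.
Month 1: interest $82.33; balance after payment $3,512.32.
Month 2: interest $78.15; balance after payment $3,320.47.
Month 3: interest $73.88; balance after payment $3,124.35.
Month 4: interest $69.52; balance after payment $2,923.87.
Month 5: interest $65.06; balance after payment $2,718.93.
Month 6: interest $60.50; balance after payment $2,509.42.
Month 7: interest $55.83; balance after payment $2,295.26.

$2,295.26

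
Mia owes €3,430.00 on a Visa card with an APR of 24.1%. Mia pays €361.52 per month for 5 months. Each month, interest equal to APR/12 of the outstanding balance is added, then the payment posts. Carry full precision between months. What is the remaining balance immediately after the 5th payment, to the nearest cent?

Monthly rate r = 24.1%/12 = 2.00833% = 0.0200833.
Each month: B ← B·(1+r) − €361.52.
Month 1: interest €68.89; balance after payment €3,137.37.
Month 2: interest €63.01; balance after payment €2,838.85.
Month 3: interest €57.01; balance after payment €2,534.35.
Month 4: interest €50.90; balance after payment €2,223.73.
Month 5: interest €44.66; balance after payment €1,906.87.

€1,906.87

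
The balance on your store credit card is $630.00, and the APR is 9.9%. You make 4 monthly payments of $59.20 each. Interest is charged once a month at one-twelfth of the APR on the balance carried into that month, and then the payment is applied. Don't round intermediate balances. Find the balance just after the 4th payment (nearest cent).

$411.30

Monthly rate r = 9.9%/12 = 0.825% = 0.00825.
Each month: B ← B·(1+r) − $59.20.
Month 1: interest $5.20; balance after payment $576.00.
Month 2: interest $4.75; balance after payment $521.55.
Month 3: interest $4.30; balance after payment $466.65.
Month 4: interest $3.85; balance after payment $411.30.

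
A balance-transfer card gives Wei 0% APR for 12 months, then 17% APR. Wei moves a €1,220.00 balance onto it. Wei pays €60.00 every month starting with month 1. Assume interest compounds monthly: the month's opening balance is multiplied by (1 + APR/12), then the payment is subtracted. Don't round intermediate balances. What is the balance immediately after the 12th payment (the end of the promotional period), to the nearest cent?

€500.00

Promo months 1–12 at r₀ = 0%/12 = 0; months 13+ at r₁ = 17%/12 = 0.0141667.
After month 12 (no interest yet): B = €1,220.00 − 12·€60.00 = €500.00.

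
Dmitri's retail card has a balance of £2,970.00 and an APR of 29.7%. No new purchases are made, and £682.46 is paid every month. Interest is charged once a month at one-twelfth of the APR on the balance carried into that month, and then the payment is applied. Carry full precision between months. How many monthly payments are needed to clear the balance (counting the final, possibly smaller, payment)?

Monthly rate r = 29.7%/12 = 2.475% = 0.02475.
Recurrence: B ← B·(1+r) − £682.46.
Month 1: interest £73.51; balance after payment £2,361.05.
Month 2: interest £58.44; balance after payment £1,737.02.
Month 3: interest £42.99; balance after payment £1,097.55.
Month 4: interest £27.16; balance after payment £442.26.
Month 5: interest £10.95; balance after payment £0.00.

5 months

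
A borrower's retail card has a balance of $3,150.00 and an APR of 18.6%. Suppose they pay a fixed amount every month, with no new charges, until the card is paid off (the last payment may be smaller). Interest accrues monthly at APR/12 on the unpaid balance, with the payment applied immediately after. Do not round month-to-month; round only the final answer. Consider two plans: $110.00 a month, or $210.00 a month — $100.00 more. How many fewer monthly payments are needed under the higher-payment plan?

21 fewer payments

Monthly rate r = 18.6%/12 = 1.55% = 0.0155.
At $110.00/mo: n = ⌈−ln(1 − rB₀/P)/ln(1+r)⌉ = 39 payments (last $16.27); total interest = total paid − $3,150.00 = $1,046.27.
At $210.00/mo: 18 payments (last $43.11); total interest $463.11.
Payments saved = 39 − 18 = 21.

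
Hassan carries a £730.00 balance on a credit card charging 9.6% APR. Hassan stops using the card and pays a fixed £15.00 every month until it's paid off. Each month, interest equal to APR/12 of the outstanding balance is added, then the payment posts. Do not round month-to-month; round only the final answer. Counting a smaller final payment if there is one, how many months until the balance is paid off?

62 payments

Monthly rate r = 9.6%/12 = 0.8% = 0.008.
Recurrence: B ← B·(1+r) − £15.00.
Month 1: interest £5.84; balance after payment £720.84.
Month 2: interest £5.77; balance after payment £711.61.
Closed form: n = −ln(1 − rB₀/P)/ln(1+r) = −ln(0.61067)/ln(1.008) ≈ 61.897, so the balance reaches zero during payment 62.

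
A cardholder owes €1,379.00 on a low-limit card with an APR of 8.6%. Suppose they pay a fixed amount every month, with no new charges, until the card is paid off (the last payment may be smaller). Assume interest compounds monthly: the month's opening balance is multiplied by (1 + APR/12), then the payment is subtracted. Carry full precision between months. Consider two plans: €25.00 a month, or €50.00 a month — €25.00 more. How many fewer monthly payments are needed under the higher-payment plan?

Monthly rate r = 8.6%/12 = 0.716667% = 0.00716667.
At €25.00/mo: n = ⌈−ln(1 − rB₀/P)/ln(1+r)⌉ = 71 payments (last €11.11); total interest = total paid − €1,379.00 = €382.11.
At €50.00/mo: 31 payments (last €41.93); total interest €162.93.
Payments saved = 71 − 31 = 40.

40 fewer payments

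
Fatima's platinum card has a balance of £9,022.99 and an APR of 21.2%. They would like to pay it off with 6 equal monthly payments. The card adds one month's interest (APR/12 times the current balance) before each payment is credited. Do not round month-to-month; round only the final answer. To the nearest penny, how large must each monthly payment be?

Monthly rate r = 21.2%/12 = 1.76667% = 0.0176667.
Level-payment amortization: P = B₀·r / (1 − (1+r)^(−n)) = 9022.99·0.0176667 / (1 − 1.01767^(−6)).
Denominator 1 − (1+r)^(−6) = 0.0997425946.
P = 159.406 / 0.0997425946 ≈ 1598.18.

£1,598.18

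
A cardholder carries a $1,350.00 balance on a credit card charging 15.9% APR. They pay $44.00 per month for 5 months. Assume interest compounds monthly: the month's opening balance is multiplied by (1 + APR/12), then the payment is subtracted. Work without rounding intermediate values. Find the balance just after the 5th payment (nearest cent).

Monthly rate r = 15.9%/12 = 1.325% = 0.01325.
Each month: B ← B·(1+r) − $44.00.
Month 1: interest $17.89; balance after payment $1,323.89.
Month 2: interest $17.54; balance after payment $1,297.43.
Month 3: interest $17.19; balance after payment $1,270.62.
Month 4: interest $16.84; balance after payment $1,243.46.
Month 5: interest $16.48; balance after payment $1,215.93.

$1,215.93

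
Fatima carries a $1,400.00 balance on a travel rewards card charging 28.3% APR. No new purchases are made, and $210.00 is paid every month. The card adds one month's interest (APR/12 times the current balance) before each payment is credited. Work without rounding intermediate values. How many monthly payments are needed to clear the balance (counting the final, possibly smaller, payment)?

Monthly rate r = 28.3%/12 = 2.35833% = 0.0235833.
Recurrence: B ← B·(1+r) − $210.00.
Month 1: interest $33.02; balance after payment $1,223.02.
Month 2: interest $28.84; balance after payment $1,041.86.
Closed form: n = −ln(1 − rB₀/P)/ln(1+r) = −ln(0.84278)/ln(1.02358) ≈ 7.338, so the balance reaches zero during payment 8.

8 months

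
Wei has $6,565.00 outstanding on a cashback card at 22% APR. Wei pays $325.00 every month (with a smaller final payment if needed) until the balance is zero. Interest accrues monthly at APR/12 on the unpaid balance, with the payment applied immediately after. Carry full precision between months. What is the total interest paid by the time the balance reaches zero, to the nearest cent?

Monthly rate r = 22%/12 = 1.83333% = 0.0183333.
Payoff takes n = ⌈−ln(1 − rB₀/P)/ln(1+r)⌉ = ⌈25.461⌉ = 26 payments; the last is $150.68.
Total paid = 25·$325.00 + $150.68 = $8,275.68.
Total interest = total paid − principal = $8,275.68 − $6,565.00 = $1,710.68.

$1,710.68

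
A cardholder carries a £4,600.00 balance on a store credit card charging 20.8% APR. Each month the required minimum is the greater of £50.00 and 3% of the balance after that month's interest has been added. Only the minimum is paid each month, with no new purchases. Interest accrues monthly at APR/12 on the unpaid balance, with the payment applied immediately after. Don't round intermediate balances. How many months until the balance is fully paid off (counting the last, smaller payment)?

127 months

Monthly rate r = 20.8%/12 = 1.73333% = 0.0173333.
While 3% of the post-interest balance exceeds £50.00, each month B ← (B·(1+r))·(1 − 0.03), i.e. B shrinks by the factor (1+r)·0.97 = 0.98681.
This holds for months 1–78. Entering month 79 the balance is £1,633.38; 3% of the post-interest balance is now below £50.00, so the flat £50.00 minimum applies from here.
From month 79 a fixed £50.00 at rate r clears £1,633.38 in 49 more payments. Total: 78 + 49 = 127 months.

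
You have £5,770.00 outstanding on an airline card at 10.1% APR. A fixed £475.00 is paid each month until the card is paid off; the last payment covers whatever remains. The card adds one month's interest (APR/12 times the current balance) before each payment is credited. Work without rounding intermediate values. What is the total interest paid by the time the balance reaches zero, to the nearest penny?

£342.55

Monthly rate r = 10.1%/12 = 0.841667% = 0.00841667.
Payoff takes n = ⌈−ln(1 − rB₀/P)/ln(1+r)⌉ = ⌈12.868⌉ = 13 payments; the last is £412.55.
Total paid = 12·£475.00 + £412.55 = £6,112.55.
Total interest = total paid − principal = £6,112.55 − £5,770.00 = £342.55.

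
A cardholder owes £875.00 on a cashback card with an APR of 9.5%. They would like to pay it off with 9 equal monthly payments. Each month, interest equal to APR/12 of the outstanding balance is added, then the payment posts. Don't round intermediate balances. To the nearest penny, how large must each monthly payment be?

£101.11

Monthly rate r = 9.5%/12 = 0.791667% = 0.00791667.
Level-payment amortization: P = B₀·r / (1 − (1+r)^(−n)) = 875.00·0.00791667 / (1 − 1.00792^(−9)).
Denominator 1 − (1+r)^(−9) = 0.0685096498.
P = 6.92708 / 0.0685096498 ≈ 101.11.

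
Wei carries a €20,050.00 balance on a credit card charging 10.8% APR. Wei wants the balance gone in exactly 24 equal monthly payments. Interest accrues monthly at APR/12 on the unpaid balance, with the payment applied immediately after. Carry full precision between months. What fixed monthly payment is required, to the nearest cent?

Monthly rate r = 10.8%/12 = 0.9% = 0.009.
Level-payment amortization: P = B₀·r / (1 − (1+r)^(−n)) = 20050.00·0.009 / (1 − 1.009^(−24)).
Denominator 1 − (1+r)^(−24) = 0.193485815.
P = 180.45 / 0.193485815 ≈ 932.63.

€932.63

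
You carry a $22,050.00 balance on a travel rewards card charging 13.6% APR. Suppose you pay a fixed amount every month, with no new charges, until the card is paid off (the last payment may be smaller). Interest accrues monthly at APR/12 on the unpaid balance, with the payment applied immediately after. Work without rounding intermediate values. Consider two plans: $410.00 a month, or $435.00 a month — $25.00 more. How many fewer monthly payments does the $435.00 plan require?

Monthly rate r = 13.6%/12 = 1.13333% = 0.0113333.
At $410.00/mo: n = ⌈−ln(1 − rB₀/P)/ln(1+r)⌉ = 84 payments (last $181.83); total interest = total paid − $22,050.00 = $12,161.83.
At $435.00/mo: 76 payments (last $356.65); total interest $10,931.65.
Payments saved = 84 − 76 = 8.

8 fewer payments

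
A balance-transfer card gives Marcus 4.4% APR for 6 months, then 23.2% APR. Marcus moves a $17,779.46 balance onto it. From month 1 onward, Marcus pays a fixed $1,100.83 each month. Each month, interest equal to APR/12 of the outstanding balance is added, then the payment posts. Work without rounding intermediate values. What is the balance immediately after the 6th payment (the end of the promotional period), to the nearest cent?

$11,508.39

Promo months 1–6 at r₀ = 4.4%/12 = 0.00366667; months 7+ at r₁ = 23.2%/12 = 0.0193333.
After month 6: iterate B ← B·(1+r₀) − $1,100.83 for 6 months → $11,508.39.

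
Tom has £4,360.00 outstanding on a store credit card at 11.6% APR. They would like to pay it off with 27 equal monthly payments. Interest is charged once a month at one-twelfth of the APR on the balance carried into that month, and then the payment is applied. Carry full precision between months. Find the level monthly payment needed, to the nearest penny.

Monthly rate r = 11.6%/12 = 0.966667% = 0.00966667.
Level-payment amortization: P = B₀·r / (1 − (1+r)^(−n)) = 4360.00·0.00966667 / (1 − 1.00967^(−27)).
Denominator 1 − (1+r)^(−27) = 0.228752983.
P = 42.1467 / 0.228752983 ≈ 184.25.

£184.25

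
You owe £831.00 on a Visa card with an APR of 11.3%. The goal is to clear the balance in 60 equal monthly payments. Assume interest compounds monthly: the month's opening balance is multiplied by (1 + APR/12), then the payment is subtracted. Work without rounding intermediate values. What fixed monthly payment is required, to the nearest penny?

£18.19

Monthly rate r = 11.3%/12 = 0.941667% = 0.00941667.
Level-payment amortization: P = B₀·r / (1 − (1+r)^(−n)) = 831.00·0.00941667 / (1 − 1.00942^(−60)).
Denominator 1 − (1+r)^(−60) = 0.430135334.
P = 7.82525 / 0.430135334 ≈ 18.19.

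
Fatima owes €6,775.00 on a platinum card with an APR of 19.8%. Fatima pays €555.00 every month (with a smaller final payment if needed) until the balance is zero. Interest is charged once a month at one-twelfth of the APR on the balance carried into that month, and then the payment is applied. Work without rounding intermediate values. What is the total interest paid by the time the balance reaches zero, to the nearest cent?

€853.56

Monthly rate r = 19.8%/12 = 1.65% = 0.0165.
Payoff takes n = ⌈−ln(1 − rB₀/P)/ln(1+r)⌉ = ⌈13.744⌉ = 14 payments; the last is €413.56.
Total paid = 13·€555.00 + €413.56 = €7,628.56.
Total interest = total paid − principal = €7,628.56 − €6,775.00 = €853.56.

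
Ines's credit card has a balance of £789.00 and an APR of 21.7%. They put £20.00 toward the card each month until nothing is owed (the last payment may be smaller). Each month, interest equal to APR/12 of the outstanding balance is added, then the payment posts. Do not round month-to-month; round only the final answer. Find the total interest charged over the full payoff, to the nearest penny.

£605.57

Monthly rate r = 21.7%/12 = 1.80833% = 0.0180833.
Payoff takes n = ⌈−ln(1 − rB₀/P)/ln(1+r)⌉ = ⌈69.727⌉ = 70 payments; the last is £14.57.
Total paid = 69·£20.00 + £14.57 = £1,394.57.
Total interest = total paid − principal = £1,394.57 − £789.00 = £605.57.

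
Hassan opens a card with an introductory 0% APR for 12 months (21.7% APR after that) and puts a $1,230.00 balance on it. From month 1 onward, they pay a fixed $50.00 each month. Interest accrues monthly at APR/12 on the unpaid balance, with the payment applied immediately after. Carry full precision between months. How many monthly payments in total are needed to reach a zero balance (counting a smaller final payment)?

Promo months 1–12 at r₀ = 0%/12 = 0; months 13+ at r₁ = 21.7%/12 = 0.0180833.
After month 12 (no interest yet): B = $1,230.00 − 12·$50.00 = $630.00.
Then at r₁ with $50.00/mo: n₂ = −ln(1 − r₁·B/P)/ln(1+r₁) ≈ 14.43 → 15 more payments.

27 payments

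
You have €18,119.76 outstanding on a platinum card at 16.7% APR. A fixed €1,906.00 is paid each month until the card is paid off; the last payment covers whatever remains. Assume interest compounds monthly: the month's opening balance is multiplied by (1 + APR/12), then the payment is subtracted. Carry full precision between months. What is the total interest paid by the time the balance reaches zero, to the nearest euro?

€1,454

Monthly rate r = 16.7%/12 = 1.39167% = 0.0139167.
Payoff takes n = ⌈−ln(1 − rB₀/P)/ln(1+r)⌉ = ⌈10.268⌉ = 11 payments; the last is €513.37.
Total paid = 10·€1,906.00 + €513.37 = €19,573.37.
Total interest = total paid − principal = €19,573.37 − €18,119.76 = €1,453.61.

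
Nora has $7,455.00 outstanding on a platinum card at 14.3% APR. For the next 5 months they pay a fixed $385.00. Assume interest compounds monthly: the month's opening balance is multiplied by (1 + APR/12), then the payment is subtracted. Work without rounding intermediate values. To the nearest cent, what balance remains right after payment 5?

Monthly rate r = 14.3%/12 = 1.19167% = 0.0119167.
Each month: B ← B·(1+r) − $385.00.
Month 1: interest $88.84; balance after payment $7,158.84.
Month 2: interest $85.31; balance after payment $6,859.15.
Month 3: interest $81.74; balance after payment $6,555.89.
Month 4: interest $78.12; balance after payment $6,249.01.
Month 5: interest $74.47; balance after payment $5,938.48.

$5,938.48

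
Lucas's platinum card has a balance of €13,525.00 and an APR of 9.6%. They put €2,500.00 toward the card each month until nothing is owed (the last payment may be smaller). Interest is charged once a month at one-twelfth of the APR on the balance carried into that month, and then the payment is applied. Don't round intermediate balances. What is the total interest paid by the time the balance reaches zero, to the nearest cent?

Monthly rate r = 9.6%/12 = 0.8% = 0.008.
Payoff takes n = ⌈−ln(1 − rB₀/P)/ln(1+r)⌉ = ⌈5.553⌉ = 6 payments; the last is €1,384.10.
Total paid = 5·€2,500.00 + €1,384.10 = €13,884.10.
Total interest = total paid − principal = €13,884.10 − €13,525.00 = €359.10.

€359.10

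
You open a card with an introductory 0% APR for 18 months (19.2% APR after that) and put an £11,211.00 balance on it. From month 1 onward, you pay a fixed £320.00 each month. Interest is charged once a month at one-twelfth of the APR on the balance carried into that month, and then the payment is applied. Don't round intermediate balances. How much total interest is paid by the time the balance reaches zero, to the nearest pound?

£964

Promo months 1–18 at r₀ = 0%/12 = 0; months 19+ at r₁ = 19.2%/12 = 0.016.
After month 18 (no interest yet): B = £11,211.00 − 18·£320.00 = £5,451.00.
Then at r₁ with £320.00/mo: n₂ = −ln(1 − r₁·B/P)/ln(1+r₁) ≈ 20.05 → 21 more payments.
Total paid = 38·£320.00 + £15.09 = £12,175.09; interest = £12,175.09 − £11,211.00 = £964.09.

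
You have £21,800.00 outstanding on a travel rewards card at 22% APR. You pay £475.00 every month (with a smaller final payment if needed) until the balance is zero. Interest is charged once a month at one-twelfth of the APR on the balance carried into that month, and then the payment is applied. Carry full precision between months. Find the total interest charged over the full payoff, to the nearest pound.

Monthly rate r = 22%/12 = 1.83333% = 0.0183333.
Payoff takes n = ⌈−ln(1 − rB₀/P)/ln(1+r)⌉ = ⌈101.357⌉ = 102 payments; the last is £170.79.
Total paid = 101·£475.00 + £170.79 = £48,145.79.
Total interest = total paid − principal = £48,145.79 − £21,800.00 = £26,345.79.

£26,346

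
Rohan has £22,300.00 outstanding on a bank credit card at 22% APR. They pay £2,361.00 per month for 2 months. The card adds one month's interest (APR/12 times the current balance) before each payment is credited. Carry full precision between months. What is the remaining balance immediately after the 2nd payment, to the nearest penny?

Monthly rate r = 22%/12 = 1.83333% = 0.0183333.
Each month: B ← B·(1+r) − £2,361.00.
Month 1: interest £408.83; balance after payment £20,347.83.
Month 2: interest £373.04; balance after payment £18,359.88.

£18,359.88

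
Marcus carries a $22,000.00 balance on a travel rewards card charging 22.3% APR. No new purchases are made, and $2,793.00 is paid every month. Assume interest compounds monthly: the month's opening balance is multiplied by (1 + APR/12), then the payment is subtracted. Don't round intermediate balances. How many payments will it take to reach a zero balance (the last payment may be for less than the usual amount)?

9 payments

Monthly rate r = 22.3%/12 = 1.85833% = 0.0185833.
Recurrence: B ← B·(1+r) − $2,793.00.
Month 1: interest $408.83; balance after payment $19,615.83.
Month 2: interest $364.53; balance after payment $17,187.36.
Closed form: n = −ln(1 − rB₀/P)/ln(1+r) = −ln(0.85362)/ln(1.01858) ≈ 8.595, so the balance reaches zero during payment 9.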